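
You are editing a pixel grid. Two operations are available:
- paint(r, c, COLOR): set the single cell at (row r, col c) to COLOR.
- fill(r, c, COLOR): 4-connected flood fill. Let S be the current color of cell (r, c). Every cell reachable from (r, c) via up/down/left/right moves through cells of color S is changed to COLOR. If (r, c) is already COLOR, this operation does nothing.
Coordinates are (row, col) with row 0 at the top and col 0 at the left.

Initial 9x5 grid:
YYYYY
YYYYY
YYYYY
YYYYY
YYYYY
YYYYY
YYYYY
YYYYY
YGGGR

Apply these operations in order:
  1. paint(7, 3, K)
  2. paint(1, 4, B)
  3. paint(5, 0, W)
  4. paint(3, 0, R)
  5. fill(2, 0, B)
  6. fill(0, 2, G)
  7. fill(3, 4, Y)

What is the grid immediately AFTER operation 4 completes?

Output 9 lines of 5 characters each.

Answer: YYYYY
YYYYB
YYYYY
RYYYY
YYYYY
WYYYY
YYYYY
YYYKY
YGGGR

Derivation:
After op 1 paint(7,3,K):
YYYYY
YYYYY
YYYYY
YYYYY
YYYYY
YYYYY
YYYYY
YYYKY
YGGGR
After op 2 paint(1,4,B):
YYYYY
YYYYB
YYYYY
YYYYY
YYYYY
YYYYY
YYYYY
YYYKY
YGGGR
After op 3 paint(5,0,W):
YYYYY
YYYYB
YYYYY
YYYYY
YYYYY
WYYYY
YYYYY
YYYKY
YGGGR
After op 4 paint(3,0,R):
YYYYY
YYYYB
YYYYY
RYYYY
YYYYY
WYYYY
YYYYY
YYYKY
YGGGR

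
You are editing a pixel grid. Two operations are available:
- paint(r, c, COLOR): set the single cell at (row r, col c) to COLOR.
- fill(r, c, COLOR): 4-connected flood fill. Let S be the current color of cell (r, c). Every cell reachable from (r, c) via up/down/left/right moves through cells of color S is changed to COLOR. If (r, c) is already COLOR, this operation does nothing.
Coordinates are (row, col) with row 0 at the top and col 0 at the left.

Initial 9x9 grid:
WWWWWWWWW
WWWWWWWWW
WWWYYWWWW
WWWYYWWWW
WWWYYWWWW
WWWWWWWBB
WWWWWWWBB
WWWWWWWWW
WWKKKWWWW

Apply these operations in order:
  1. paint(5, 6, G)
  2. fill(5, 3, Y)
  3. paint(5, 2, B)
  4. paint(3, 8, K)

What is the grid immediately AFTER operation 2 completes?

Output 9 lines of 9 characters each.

After op 1 paint(5,6,G):
WWWWWWWWW
WWWWWWWWW
WWWYYWWWW
WWWYYWWWW
WWWYYWWWW
WWWWWWGBB
WWWWWWWBB
WWWWWWWWW
WWKKKWWWW
After op 2 fill(5,3,Y) [67 cells changed]:
YYYYYYYYY
YYYYYYYYY
YYYYYYYYY
YYYYYYYYY
YYYYYYYYY
YYYYYYGBB
YYYYYYYBB
YYYYYYYYY
YYKKKYYYY

Answer: YYYYYYYYY
YYYYYYYYY
YYYYYYYYY
YYYYYYYYY
YYYYYYYYY
YYYYYYGBB
YYYYYYYBB
YYYYYYYYY
YYKKKYYYY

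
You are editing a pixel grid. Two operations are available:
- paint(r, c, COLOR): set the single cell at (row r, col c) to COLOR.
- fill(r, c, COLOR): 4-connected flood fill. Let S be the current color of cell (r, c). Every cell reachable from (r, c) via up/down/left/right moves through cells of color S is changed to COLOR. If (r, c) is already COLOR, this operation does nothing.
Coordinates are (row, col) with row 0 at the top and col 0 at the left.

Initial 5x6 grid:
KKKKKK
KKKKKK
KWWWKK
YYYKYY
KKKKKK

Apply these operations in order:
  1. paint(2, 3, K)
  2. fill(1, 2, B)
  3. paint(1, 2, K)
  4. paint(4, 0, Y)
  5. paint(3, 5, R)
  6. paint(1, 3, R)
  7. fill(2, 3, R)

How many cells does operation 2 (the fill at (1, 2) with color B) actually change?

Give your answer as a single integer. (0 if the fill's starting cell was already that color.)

After op 1 paint(2,3,K):
KKKKKK
KKKKKK
KWWKKK
YYYKYY
KKKKKK
After op 2 fill(1,2,B) [23 cells changed]:
BBBBBB
BBBBBB
BWWBBB
YYYBYY
BBBBBB

Answer: 23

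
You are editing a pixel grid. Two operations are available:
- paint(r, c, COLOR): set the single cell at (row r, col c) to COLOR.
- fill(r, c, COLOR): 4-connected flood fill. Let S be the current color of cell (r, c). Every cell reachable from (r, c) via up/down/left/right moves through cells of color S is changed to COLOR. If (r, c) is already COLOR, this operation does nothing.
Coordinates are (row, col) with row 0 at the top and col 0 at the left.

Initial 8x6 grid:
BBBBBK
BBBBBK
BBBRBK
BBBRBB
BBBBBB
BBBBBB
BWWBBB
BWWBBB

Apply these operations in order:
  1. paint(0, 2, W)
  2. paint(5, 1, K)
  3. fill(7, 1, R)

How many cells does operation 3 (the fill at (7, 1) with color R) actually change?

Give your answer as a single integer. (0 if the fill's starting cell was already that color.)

After op 1 paint(0,2,W):
BBWBBK
BBBBBK
BBBRBK
BBBRBB
BBBBBB
BBBBBB
BWWBBB
BWWBBB
After op 2 paint(5,1,K):
BBWBBK
BBBBBK
BBBRBK
BBBRBB
BBBBBB
BKBBBB
BWWBBB
BWWBBB
After op 3 fill(7,1,R) [4 cells changed]:
BBWBBK
BBBBBK
BBBRBK
BBBRBB
BBBBBB
BKBBBB
BRRBBB
BRRBBB

Answer: 4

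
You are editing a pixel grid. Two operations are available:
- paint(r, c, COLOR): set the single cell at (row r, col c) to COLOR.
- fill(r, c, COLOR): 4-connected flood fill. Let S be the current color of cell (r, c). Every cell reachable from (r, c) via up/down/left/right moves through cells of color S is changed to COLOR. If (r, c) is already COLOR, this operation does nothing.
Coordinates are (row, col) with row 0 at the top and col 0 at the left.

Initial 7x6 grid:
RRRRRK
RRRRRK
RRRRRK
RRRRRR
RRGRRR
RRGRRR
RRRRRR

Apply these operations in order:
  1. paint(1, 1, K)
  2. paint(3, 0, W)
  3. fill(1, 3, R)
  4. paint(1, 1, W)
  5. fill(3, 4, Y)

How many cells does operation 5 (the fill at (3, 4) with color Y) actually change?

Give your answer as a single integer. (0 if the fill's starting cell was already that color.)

After op 1 paint(1,1,K):
RRRRRK
RKRRRK
RRRRRK
RRRRRR
RRGRRR
RRGRRR
RRRRRR
After op 2 paint(3,0,W):
RRRRRK
RKRRRK
RRRRRK
WRRRRR
RRGRRR
RRGRRR
RRRRRR
After op 3 fill(1,3,R) [0 cells changed]:
RRRRRK
RKRRRK
RRRRRK
WRRRRR
RRGRRR
RRGRRR
RRRRRR
After op 4 paint(1,1,W):
RRRRRK
RWRRRK
RRRRRK
WRRRRR
RRGRRR
RRGRRR
RRRRRR
After op 5 fill(3,4,Y) [35 cells changed]:
YYYYYK
YWYYYK
YYYYYK
WYYYYY
YYGYYY
YYGYYY
YYYYYY

Answer: 35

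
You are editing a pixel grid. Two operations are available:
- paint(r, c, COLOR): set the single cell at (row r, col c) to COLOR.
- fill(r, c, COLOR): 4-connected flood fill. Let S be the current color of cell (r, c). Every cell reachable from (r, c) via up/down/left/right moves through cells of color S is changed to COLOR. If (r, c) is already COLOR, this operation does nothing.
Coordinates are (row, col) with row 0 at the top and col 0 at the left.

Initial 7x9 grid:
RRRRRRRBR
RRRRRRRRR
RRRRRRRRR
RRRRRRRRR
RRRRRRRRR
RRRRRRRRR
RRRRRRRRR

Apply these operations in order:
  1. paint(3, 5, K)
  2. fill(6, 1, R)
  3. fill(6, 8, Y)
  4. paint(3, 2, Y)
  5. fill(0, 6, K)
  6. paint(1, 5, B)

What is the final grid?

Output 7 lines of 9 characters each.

Answer: KKKKKKKBK
KKKKKBKKK
KKKKKKKKK
KKKKKKKKK
KKKKKKKKK
KKKKKKKKK
KKKKKKKKK

Derivation:
After op 1 paint(3,5,K):
RRRRRRRBR
RRRRRRRRR
RRRRRRRRR
RRRRRKRRR
RRRRRRRRR
RRRRRRRRR
RRRRRRRRR
After op 2 fill(6,1,R) [0 cells changed]:
RRRRRRRBR
RRRRRRRRR
RRRRRRRRR
RRRRRKRRR
RRRRRRRRR
RRRRRRRRR
RRRRRRRRR
After op 3 fill(6,8,Y) [61 cells changed]:
YYYYYYYBY
YYYYYYYYY
YYYYYYYYY
YYYYYKYYY
YYYYYYYYY
YYYYYYYYY
YYYYYYYYY
After op 4 paint(3,2,Y):
YYYYYYYBY
YYYYYYYYY
YYYYYYYYY
YYYYYKYYY
YYYYYYYYY
YYYYYYYYY
YYYYYYYYY
After op 5 fill(0,6,K) [61 cells changed]:
KKKKKKKBK
KKKKKKKKK
KKKKKKKKK
KKKKKKKKK
KKKKKKKKK
KKKKKKKKK
KKKKKKKKK
After op 6 paint(1,5,B):
KKKKKKKBK
KKKKKBKKK
KKKKKKKKK
KKKKKKKKK
KKKKKKKKK
KKKKKKKKK
KKKKKKKKK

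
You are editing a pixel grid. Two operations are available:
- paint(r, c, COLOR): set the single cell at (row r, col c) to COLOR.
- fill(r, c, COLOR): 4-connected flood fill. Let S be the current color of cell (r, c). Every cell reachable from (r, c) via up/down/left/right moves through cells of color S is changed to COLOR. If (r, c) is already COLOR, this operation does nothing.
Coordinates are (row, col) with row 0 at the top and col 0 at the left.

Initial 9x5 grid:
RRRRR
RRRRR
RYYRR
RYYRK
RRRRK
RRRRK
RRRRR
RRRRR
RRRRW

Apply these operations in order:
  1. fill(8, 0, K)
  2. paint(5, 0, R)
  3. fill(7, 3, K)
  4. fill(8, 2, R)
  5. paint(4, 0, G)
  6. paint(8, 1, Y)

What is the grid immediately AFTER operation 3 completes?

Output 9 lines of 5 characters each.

Answer: KKKKK
KKKKK
KYYKK
KYYKK
KKKKK
RKKKK
KKKKK
KKKKK
KKKKW

Derivation:
After op 1 fill(8,0,K) [37 cells changed]:
KKKKK
KKKKK
KYYKK
KYYKK
KKKKK
KKKKK
KKKKK
KKKKK
KKKKW
After op 2 paint(5,0,R):
KKKKK
KKKKK
KYYKK
KYYKK
KKKKK
RKKKK
KKKKK
KKKKK
KKKKW
After op 3 fill(7,3,K) [0 cells changed]:
KKKKK
KKKKK
KYYKK
KYYKK
KKKKK
RKKKK
KKKKK
KKKKK
KKKKW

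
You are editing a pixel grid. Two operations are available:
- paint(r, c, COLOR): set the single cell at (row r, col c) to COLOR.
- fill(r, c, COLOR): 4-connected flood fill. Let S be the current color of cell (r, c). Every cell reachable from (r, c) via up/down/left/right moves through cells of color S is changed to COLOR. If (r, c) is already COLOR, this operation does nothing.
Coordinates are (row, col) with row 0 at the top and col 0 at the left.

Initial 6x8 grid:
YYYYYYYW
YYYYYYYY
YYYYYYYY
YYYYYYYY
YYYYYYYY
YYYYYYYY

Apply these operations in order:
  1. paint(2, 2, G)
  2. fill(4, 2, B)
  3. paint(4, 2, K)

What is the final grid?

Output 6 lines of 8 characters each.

Answer: BBBBBBBW
BBBBBBBB
BBGBBBBB
BBBBBBBB
BBKBBBBB
BBBBBBBB

Derivation:
After op 1 paint(2,2,G):
YYYYYYYW
YYYYYYYY
YYGYYYYY
YYYYYYYY
YYYYYYYY
YYYYYYYY
After op 2 fill(4,2,B) [46 cells changed]:
BBBBBBBW
BBBBBBBB
BBGBBBBB
BBBBBBBB
BBBBBBBB
BBBBBBBB
After op 3 paint(4,2,K):
BBBBBBBW
BBBBBBBB
BBGBBBBB
BBBBBBBB
BBKBBBBB
BBBBBBBB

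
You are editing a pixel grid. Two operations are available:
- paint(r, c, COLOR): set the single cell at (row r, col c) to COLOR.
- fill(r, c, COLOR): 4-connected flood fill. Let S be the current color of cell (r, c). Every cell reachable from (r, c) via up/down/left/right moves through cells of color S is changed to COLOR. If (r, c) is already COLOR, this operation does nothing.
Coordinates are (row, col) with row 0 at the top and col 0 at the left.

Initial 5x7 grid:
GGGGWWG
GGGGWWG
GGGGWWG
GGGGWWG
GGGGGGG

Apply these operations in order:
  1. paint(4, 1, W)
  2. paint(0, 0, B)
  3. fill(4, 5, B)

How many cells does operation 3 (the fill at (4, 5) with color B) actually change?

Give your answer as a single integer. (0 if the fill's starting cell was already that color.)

After op 1 paint(4,1,W):
GGGGWWG
GGGGWWG
GGGGWWG
GGGGWWG
GWGGGGG
After op 2 paint(0,0,B):
BGGGWWG
GGGGWWG
GGGGWWG
GGGGWWG
GWGGGGG
After op 3 fill(4,5,B) [25 cells changed]:
BBBBWWB
BBBBWWB
BBBBWWB
BBBBWWB
BWBBBBB

Answer: 25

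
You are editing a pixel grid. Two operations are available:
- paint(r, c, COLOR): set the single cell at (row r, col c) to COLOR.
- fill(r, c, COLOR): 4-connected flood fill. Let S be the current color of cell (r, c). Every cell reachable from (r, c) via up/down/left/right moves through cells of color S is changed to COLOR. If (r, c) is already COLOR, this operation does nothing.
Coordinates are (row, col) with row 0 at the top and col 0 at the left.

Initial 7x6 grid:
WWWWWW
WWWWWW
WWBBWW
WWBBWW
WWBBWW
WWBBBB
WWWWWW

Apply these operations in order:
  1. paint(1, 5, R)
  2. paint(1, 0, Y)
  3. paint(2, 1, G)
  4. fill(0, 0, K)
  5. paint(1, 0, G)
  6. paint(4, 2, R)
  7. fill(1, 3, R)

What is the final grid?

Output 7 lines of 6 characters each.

After op 1 paint(1,5,R):
WWWWWW
WWWWWR
WWBBWW
WWBBWW
WWBBWW
WWBBBB
WWWWWW
After op 2 paint(1,0,Y):
WWWWWW
YWWWWR
WWBBWW
WWBBWW
WWBBWW
WWBBBB
WWWWWW
After op 3 paint(2,1,G):
WWWWWW
YWWWWR
WGBBWW
WWBBWW
WWBBWW
WWBBBB
WWWWWW
After op 4 fill(0,0,K) [16 cells changed]:
KKKKKK
YKKKKR
WGBBKK
WWBBKK
WWBBKK
WWBBBB
WWWWWW
After op 5 paint(1,0,G):
KKKKKK
GKKKKR
WGBBKK
WWBBKK
WWBBKK
WWBBBB
WWWWWW
After op 6 paint(4,2,R):
KKKKKK
GKKKKR
WGBBKK
WWBBKK
WWRBKK
WWBBBB
WWWWWW
After op 7 fill(1,3,R) [16 cells changed]:
RRRRRR
GRRRRR
WGBBRR
WWBBRR
WWRBRR
WWBBBB
WWWWWW

Answer: RRRRRR
GRRRRR
WGBBRR
WWBBRR
WWRBRR
WWBBBB
WWWWWW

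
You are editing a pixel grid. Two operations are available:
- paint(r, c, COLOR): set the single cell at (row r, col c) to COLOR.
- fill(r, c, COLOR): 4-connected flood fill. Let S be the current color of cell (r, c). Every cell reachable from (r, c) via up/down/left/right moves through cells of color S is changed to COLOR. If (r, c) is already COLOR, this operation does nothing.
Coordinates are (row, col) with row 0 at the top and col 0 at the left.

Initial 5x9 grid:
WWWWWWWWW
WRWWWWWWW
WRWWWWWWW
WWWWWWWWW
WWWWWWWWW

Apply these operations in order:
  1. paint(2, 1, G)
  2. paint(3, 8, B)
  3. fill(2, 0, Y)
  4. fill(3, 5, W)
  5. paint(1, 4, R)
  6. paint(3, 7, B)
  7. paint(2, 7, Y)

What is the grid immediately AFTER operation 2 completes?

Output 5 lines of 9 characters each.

After op 1 paint(2,1,G):
WWWWWWWWW
WRWWWWWWW
WGWWWWWWW
WWWWWWWWW
WWWWWWWWW
After op 2 paint(3,8,B):
WWWWWWWWW
WRWWWWWWW
WGWWWWWWW
WWWWWWWWB
WWWWWWWWW

Answer: WWWWWWWWW
WRWWWWWWW
WGWWWWWWW
WWWWWWWWB
WWWWWWWWW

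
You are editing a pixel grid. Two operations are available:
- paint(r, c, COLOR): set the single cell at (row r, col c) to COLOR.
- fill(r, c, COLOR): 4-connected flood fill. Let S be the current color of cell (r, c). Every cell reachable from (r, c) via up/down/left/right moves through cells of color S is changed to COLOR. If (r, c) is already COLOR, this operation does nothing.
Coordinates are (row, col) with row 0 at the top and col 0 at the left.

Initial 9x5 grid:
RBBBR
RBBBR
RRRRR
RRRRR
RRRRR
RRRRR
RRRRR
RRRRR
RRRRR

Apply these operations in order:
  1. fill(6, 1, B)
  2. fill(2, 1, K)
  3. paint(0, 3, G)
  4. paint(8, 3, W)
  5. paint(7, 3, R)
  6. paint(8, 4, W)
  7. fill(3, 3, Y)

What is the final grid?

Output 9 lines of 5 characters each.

After op 1 fill(6,1,B) [39 cells changed]:
BBBBB
BBBBB
BBBBB
BBBBB
BBBBB
BBBBB
BBBBB
BBBBB
BBBBB
After op 2 fill(2,1,K) [45 cells changed]:
KKKKK
KKKKK
KKKKK
KKKKK
KKKKK
KKKKK
KKKKK
KKKKK
KKKKK
After op 3 paint(0,3,G):
KKKGK
KKKKK
KKKKK
KKKKK
KKKKK
KKKKK
KKKKK
KKKKK
KKKKK
After op 4 paint(8,3,W):
KKKGK
KKKKK
KKKKK
KKKKK
KKKKK
KKKKK
KKKKK
KKKKK
KKKWK
After op 5 paint(7,3,R):
KKKGK
KKKKK
KKKKK
KKKKK
KKKKK
KKKKK
KKKKK
KKKRK
KKKWK
After op 6 paint(8,4,W):
KKKGK
KKKKK
KKKKK
KKKKK
KKKKK
KKKKK
KKKKK
KKKRK
KKKWW
After op 7 fill(3,3,Y) [41 cells changed]:
YYYGY
YYYYY
YYYYY
YYYYY
YYYYY
YYYYY
YYYYY
YYYRY
YYYWW

Answer: YYYGY
YYYYY
YYYYY
YYYYY
YYYYY
YYYYY
YYYYY
YYYRY
YYYWW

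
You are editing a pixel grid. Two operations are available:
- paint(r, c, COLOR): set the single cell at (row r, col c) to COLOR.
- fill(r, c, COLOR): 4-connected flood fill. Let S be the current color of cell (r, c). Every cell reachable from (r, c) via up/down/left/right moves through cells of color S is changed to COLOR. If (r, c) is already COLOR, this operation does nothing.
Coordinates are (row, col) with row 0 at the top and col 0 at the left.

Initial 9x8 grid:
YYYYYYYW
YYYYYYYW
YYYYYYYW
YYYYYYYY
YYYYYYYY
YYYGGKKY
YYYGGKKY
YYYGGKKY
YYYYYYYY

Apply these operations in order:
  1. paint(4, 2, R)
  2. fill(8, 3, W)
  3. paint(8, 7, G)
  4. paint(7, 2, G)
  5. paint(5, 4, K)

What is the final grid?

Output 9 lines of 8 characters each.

After op 1 paint(4,2,R):
YYYYYYYW
YYYYYYYW
YYYYYYYW
YYYYYYYY
YYRYYYYY
YYYGGKKY
YYYGGKKY
YYYGGKKY
YYYYYYYY
After op 2 fill(8,3,W) [56 cells changed]:
WWWWWWWW
WWWWWWWW
WWWWWWWW
WWWWWWWW
WWRWWWWW
WWWGGKKW
WWWGGKKW
WWWGGKKW
WWWWWWWW
After op 3 paint(8,7,G):
WWWWWWWW
WWWWWWWW
WWWWWWWW
WWWWWWWW
WWRWWWWW
WWWGGKKW
WWWGGKKW
WWWGGKKW
WWWWWWWG
After op 4 paint(7,2,G):
WWWWWWWW
WWWWWWWW
WWWWWWWW
WWWWWWWW
WWRWWWWW
WWWGGKKW
WWWGGKKW
WWGGGKKW
WWWWWWWG
After op 5 paint(5,4,K):
WWWWWWWW
WWWWWWWW
WWWWWWWW
WWWWWWWW
WWRWWWWW
WWWGKKKW
WWWGGKKW
WWGGGKKW
WWWWWWWG

Answer: WWWWWWWW
WWWWWWWW
WWWWWWWW
WWWWWWWW
WWRWWWWW
WWWGKKKW
WWWGGKKW
WWGGGKKW
WWWWWWWG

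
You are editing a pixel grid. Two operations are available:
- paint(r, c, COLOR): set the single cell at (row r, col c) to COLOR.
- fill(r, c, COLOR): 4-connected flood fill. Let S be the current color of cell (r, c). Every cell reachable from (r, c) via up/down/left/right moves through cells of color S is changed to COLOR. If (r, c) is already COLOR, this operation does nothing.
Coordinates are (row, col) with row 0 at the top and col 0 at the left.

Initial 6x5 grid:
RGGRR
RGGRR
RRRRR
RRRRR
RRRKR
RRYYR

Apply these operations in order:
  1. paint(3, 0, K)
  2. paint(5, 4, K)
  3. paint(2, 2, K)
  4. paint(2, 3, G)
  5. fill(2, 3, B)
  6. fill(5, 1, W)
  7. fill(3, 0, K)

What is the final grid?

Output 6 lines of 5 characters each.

Answer: WGGWW
WGGWW
WWKBW
KWWWW
WWWKW
WWYYK

Derivation:
After op 1 paint(3,0,K):
RGGRR
RGGRR
RRRRR
KRRRR
RRRKR
RRYYR
After op 2 paint(5,4,K):
RGGRR
RGGRR
RRRRR
KRRRR
RRRKR
RRYYK
After op 3 paint(2,2,K):
RGGRR
RGGRR
RRKRR
KRRRR
RRRKR
RRYYK
After op 4 paint(2,3,G):
RGGRR
RGGRR
RRKGR
KRRRR
RRRKR
RRYYK
After op 5 fill(2,3,B) [1 cells changed]:
RGGRR
RGGRR
RRKBR
KRRRR
RRRKR
RRYYK
After op 6 fill(5,1,W) [19 cells changed]:
WGGWW
WGGWW
WWKBW
KWWWW
WWWKW
WWYYK
After op 7 fill(3,0,K) [0 cells changed]:
WGGWW
WGGWW
WWKBW
KWWWW
WWWKW
WWYYK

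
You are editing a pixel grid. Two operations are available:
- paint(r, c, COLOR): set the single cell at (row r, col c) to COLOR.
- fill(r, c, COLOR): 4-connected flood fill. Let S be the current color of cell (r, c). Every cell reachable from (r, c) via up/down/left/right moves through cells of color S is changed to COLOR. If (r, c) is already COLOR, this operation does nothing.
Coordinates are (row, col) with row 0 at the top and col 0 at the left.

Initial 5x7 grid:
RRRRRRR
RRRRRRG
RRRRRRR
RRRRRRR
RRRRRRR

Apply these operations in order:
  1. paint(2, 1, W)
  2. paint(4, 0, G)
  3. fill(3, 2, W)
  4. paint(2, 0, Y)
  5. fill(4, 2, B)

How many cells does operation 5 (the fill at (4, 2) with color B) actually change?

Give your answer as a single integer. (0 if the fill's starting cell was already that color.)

After op 1 paint(2,1,W):
RRRRRRR
RRRRRRG
RWRRRRR
RRRRRRR
RRRRRRR
After op 2 paint(4,0,G):
RRRRRRR
RRRRRRG
RWRRRRR
RRRRRRR
GRRRRRR
After op 3 fill(3,2,W) [32 cells changed]:
WWWWWWW
WWWWWWG
WWWWWWW
WWWWWWW
GWWWWWW
After op 4 paint(2,0,Y):
WWWWWWW
WWWWWWG
YWWWWWW
WWWWWWW
GWWWWWW
After op 5 fill(4,2,B) [32 cells changed]:
BBBBBBB
BBBBBBG
YBBBBBB
BBBBBBB
GBBBBBB

Answer: 32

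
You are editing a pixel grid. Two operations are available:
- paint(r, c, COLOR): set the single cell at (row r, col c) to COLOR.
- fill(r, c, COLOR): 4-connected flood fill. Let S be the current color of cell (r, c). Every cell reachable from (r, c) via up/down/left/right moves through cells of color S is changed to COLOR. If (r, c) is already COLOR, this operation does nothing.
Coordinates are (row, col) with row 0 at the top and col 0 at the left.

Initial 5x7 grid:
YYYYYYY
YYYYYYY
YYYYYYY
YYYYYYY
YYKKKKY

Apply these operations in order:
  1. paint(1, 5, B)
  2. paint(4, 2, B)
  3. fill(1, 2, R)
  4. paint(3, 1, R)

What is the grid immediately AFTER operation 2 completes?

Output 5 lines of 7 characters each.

Answer: YYYYYYY
YYYYYBY
YYYYYYY
YYYYYYY
YYBKKKY

Derivation:
After op 1 paint(1,5,B):
YYYYYYY
YYYYYBY
YYYYYYY
YYYYYYY
YYKKKKY
After op 2 paint(4,2,B):
YYYYYYY
YYYYYBY
YYYYYYY
YYYYYYY
YYBKKKY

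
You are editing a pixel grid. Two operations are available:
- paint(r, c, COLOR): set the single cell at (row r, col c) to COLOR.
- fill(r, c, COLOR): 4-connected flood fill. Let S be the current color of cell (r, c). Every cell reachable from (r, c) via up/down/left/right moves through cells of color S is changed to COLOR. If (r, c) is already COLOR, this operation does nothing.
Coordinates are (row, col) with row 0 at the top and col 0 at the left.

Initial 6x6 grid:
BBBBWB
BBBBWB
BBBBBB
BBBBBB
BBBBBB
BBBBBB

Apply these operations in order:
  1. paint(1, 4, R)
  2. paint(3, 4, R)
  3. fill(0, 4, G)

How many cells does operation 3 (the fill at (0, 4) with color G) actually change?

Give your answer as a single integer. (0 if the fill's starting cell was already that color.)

Answer: 1

Derivation:
After op 1 paint(1,4,R):
BBBBWB
BBBBRB
BBBBBB
BBBBBB
BBBBBB
BBBBBB
After op 2 paint(3,4,R):
BBBBWB
BBBBRB
BBBBBB
BBBBRB
BBBBBB
BBBBBB
After op 3 fill(0,4,G) [1 cells changed]:
BBBBGB
BBBBRB
BBBBBB
BBBBRB
BBBBBB
BBBBBB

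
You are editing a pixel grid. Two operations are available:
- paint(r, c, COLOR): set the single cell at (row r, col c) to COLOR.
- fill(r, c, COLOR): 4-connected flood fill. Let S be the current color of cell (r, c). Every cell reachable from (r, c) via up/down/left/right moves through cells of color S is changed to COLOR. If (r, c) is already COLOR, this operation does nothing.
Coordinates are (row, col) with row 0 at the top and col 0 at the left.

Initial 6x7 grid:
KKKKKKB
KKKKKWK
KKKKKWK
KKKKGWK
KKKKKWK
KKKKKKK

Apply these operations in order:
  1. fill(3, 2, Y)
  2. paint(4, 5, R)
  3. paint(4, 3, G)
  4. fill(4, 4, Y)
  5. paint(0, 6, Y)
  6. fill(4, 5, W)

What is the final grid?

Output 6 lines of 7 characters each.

After op 1 fill(3,2,Y) [36 cells changed]:
YYYYYYB
YYYYYWY
YYYYYWY
YYYYGWY
YYYYYWY
YYYYYYY
After op 2 paint(4,5,R):
YYYYYYB
YYYYYWY
YYYYYWY
YYYYGWY
YYYYYRY
YYYYYYY
After op 3 paint(4,3,G):
YYYYYYB
YYYYYWY
YYYYYWY
YYYYGWY
YYYGYRY
YYYYYYY
After op 4 fill(4,4,Y) [0 cells changed]:
YYYYYYB
YYYYYWY
YYYYYWY
YYYYGWY
YYYGYRY
YYYYYYY
After op 5 paint(0,6,Y):
YYYYYYY
YYYYYWY
YYYYYWY
YYYYGWY
YYYGYRY
YYYYYYY
After op 6 fill(4,5,W) [1 cells changed]:
YYYYYYY
YYYYYWY
YYYYYWY
YYYYGWY
YYYGYWY
YYYYYYY

Answer: YYYYYYY
YYYYYWY
YYYYYWY
YYYYGWY
YYYGYWY
YYYYYYY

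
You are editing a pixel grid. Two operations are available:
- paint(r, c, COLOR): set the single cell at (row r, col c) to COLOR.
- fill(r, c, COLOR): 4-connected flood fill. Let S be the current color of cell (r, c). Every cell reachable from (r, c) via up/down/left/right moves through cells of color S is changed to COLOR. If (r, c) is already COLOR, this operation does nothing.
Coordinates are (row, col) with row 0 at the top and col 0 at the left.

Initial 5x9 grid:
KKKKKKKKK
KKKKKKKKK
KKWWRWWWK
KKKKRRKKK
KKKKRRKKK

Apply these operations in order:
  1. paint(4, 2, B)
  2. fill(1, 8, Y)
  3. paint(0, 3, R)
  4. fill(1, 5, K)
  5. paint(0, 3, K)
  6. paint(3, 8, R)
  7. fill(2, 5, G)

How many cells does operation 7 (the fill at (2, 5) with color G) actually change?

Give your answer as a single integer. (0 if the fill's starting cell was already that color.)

After op 1 paint(4,2,B):
KKKKKKKKK
KKKKKKKKK
KKWWRWWWK
KKKKRRKKK
KKBKRRKKK
After op 2 fill(1,8,Y) [34 cells changed]:
YYYYYYYYY
YYYYYYYYY
YYWWRWWWY
YYYYRRYYY
YYBYRRYYY
After op 3 paint(0,3,R):
YYYRYYYYY
YYYYYYYYY
YYWWRWWWY
YYYYRRYYY
YYBYRRYYY
After op 4 fill(1,5,K) [33 cells changed]:
KKKRKKKKK
KKKKKKKKK
KKWWRWWWK
KKKKRRKKK
KKBKRRKKK
After op 5 paint(0,3,K):
KKKKKKKKK
KKKKKKKKK
KKWWRWWWK
KKKKRRKKK
KKBKRRKKK
After op 6 paint(3,8,R):
KKKKKKKKK
KKKKKKKKK
KKWWRWWWK
KKKKRRKKR
KKBKRRKKK
After op 7 fill(2,5,G) [3 cells changed]:
KKKKKKKKK
KKKKKKKKK
KKWWRGGGK
KKKKRRKKR
KKBKRRKKK

Answer: 3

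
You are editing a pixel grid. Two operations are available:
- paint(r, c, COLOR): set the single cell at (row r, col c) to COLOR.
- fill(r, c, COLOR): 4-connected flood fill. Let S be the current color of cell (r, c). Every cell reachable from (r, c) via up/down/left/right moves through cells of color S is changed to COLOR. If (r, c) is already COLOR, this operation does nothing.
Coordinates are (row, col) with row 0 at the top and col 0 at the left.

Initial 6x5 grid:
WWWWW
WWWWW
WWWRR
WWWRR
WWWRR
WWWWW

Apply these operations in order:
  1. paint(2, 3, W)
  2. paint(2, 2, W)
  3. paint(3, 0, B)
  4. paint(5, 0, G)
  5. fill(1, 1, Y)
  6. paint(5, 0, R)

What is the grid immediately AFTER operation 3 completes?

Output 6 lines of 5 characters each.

After op 1 paint(2,3,W):
WWWWW
WWWWW
WWWWR
WWWRR
WWWRR
WWWWW
After op 2 paint(2,2,W):
WWWWW
WWWWW
WWWWR
WWWRR
WWWRR
WWWWW
After op 3 paint(3,0,B):
WWWWW
WWWWW
WWWWR
BWWRR
WWWRR
WWWWW

Answer: WWWWW
WWWWW
WWWWR
BWWRR
WWWRR
WWWWW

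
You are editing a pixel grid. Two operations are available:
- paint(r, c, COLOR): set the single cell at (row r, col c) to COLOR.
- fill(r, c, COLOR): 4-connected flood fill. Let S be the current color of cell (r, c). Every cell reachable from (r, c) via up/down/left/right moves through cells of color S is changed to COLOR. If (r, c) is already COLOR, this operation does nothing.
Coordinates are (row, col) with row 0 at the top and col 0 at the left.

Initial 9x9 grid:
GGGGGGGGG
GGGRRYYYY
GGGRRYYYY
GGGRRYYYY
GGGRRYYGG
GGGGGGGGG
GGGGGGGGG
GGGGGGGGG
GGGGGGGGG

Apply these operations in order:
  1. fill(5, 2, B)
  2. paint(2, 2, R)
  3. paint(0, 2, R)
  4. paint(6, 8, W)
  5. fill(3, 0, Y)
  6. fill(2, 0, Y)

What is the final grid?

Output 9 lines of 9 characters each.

After op 1 fill(5,2,B) [59 cells changed]:
BBBBBBBBB
BBBRRYYYY
BBBRRYYYY
BBBRRYYYY
BBBRRYYBB
BBBBBBBBB
BBBBBBBBB
BBBBBBBBB
BBBBBBBBB
After op 2 paint(2,2,R):
BBBBBBBBB
BBBRRYYYY
BBRRRYYYY
BBBRRYYYY
BBBRRYYBB
BBBBBBBBB
BBBBBBBBB
BBBBBBBBB
BBBBBBBBB
After op 3 paint(0,2,R):
BBRBBBBBB
BBBRRYYYY
BBRRRYYYY
BBBRRYYYY
BBBRRYYBB
BBBBBBBBB
BBBBBBBBB
BBBBBBBBB
BBBBBBBBB
After op 4 paint(6,8,W):
BBRBBBBBB
BBBRRYYYY
BBRRRYYYY
BBBRRYYYY
BBBRRYYBB
BBBBBBBBB
BBBBBBBBW
BBBBBBBBB
BBBBBBBBB
After op 5 fill(3,0,Y) [50 cells changed]:
YYRBBBBBB
YYYRRYYYY
YYRRRYYYY
YYYRRYYYY
YYYRRYYYY
YYYYYYYYY
YYYYYYYYW
YYYYYYYYY
YYYYYYYYY
After op 6 fill(2,0,Y) [0 cells changed]:
YYRBBBBBB
YYYRRYYYY
YYRRRYYYY
YYYRRYYYY
YYYRRYYYY
YYYYYYYYY
YYYYYYYYW
YYYYYYYYY
YYYYYYYYY

Answer: YYRBBBBBB
YYYRRYYYY
YYRRRYYYY
YYYRRYYYY
YYYRRYYYY
YYYYYYYYY
YYYYYYYYW
YYYYYYYYY
YYYYYYYYY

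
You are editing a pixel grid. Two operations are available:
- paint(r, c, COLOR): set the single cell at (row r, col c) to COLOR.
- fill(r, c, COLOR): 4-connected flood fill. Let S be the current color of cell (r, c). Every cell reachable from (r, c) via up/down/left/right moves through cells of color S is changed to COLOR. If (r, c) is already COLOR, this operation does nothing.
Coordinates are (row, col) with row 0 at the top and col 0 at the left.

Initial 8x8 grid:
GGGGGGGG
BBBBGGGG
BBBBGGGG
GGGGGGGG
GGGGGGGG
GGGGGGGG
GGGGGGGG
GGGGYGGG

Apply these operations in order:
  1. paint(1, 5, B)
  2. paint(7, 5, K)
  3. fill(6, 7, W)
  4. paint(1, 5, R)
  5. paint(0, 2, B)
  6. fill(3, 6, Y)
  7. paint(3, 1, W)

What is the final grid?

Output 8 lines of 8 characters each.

After op 1 paint(1,5,B):
GGGGGGGG
BBBBGBGG
BBBBGGGG
GGGGGGGG
GGGGGGGG
GGGGGGGG
GGGGGGGG
GGGGYGGG
After op 2 paint(7,5,K):
GGGGGGGG
BBBBGBGG
BBBBGGGG
GGGGGGGG
GGGGGGGG
GGGGGGGG
GGGGGGGG
GGGGYKGG
After op 3 fill(6,7,W) [53 cells changed]:
WWWWWWWW
BBBBWBWW
BBBBWWWW
WWWWWWWW
WWWWWWWW
WWWWWWWW
WWWWWWWW
WWWWYKWW
After op 4 paint(1,5,R):
WWWWWWWW
BBBBWRWW
BBBBWWWW
WWWWWWWW
WWWWWWWW
WWWWWWWW
WWWWWWWW
WWWWYKWW
After op 5 paint(0,2,B):
WWBWWWWW
BBBBWRWW
BBBBWWWW
WWWWWWWW
WWWWWWWW
WWWWWWWW
WWWWWWWW
WWWWYKWW
After op 6 fill(3,6,Y) [50 cells changed]:
WWBYYYYY
BBBBYRYY
BBBBYYYY
YYYYYYYY
YYYYYYYY
YYYYYYYY
YYYYYYYY
YYYYYKYY
After op 7 paint(3,1,W):
WWBYYYYY
BBBBYRYY
BBBBYYYY
YWYYYYYY
YYYYYYYY
YYYYYYYY
YYYYYYYY
YYYYYKYY

Answer: WWBYYYYY
BBBBYRYY
BBBBYYYY
YWYYYYYY
YYYYYYYY
YYYYYYYY
YYYYYYYY
YYYYYKYY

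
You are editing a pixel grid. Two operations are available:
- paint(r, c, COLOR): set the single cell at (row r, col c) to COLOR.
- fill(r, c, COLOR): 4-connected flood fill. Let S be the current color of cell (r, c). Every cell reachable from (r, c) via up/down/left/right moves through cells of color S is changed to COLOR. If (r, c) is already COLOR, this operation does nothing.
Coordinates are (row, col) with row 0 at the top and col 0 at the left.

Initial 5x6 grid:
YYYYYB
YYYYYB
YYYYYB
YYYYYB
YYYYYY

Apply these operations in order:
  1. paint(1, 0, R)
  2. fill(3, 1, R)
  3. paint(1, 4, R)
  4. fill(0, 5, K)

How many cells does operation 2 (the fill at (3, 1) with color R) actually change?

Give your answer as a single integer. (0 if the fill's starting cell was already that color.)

Answer: 25

Derivation:
After op 1 paint(1,0,R):
YYYYYB
RYYYYB
YYYYYB
YYYYYB
YYYYYY
After op 2 fill(3,1,R) [25 cells changed]:
RRRRRB
RRRRRB
RRRRRB
RRRRRB
RRRRRR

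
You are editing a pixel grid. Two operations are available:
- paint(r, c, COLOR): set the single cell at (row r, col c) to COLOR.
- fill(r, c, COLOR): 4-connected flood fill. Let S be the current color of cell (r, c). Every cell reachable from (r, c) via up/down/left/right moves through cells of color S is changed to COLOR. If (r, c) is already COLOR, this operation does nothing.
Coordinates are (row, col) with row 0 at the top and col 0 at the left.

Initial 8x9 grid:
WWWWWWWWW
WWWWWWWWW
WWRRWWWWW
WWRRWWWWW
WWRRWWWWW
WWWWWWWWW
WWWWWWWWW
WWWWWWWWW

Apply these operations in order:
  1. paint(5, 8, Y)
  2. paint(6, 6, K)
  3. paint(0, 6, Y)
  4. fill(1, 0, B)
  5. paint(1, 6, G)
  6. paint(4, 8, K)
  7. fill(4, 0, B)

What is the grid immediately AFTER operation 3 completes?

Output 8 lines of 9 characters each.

After op 1 paint(5,8,Y):
WWWWWWWWW
WWWWWWWWW
WWRRWWWWW
WWRRWWWWW
WWRRWWWWW
WWWWWWWWY
WWWWWWWWW
WWWWWWWWW
After op 2 paint(6,6,K):
WWWWWWWWW
WWWWWWWWW
WWRRWWWWW
WWRRWWWWW
WWRRWWWWW
WWWWWWWWY
WWWWWWKWW
WWWWWWWWW
After op 3 paint(0,6,Y):
WWWWWWYWW
WWWWWWWWW
WWRRWWWWW
WWRRWWWWW
WWRRWWWWW
WWWWWWWWY
WWWWWWKWW
WWWWWWWWW

Answer: WWWWWWYWW
WWWWWWWWW
WWRRWWWWW
WWRRWWWWW
WWRRWWWWW
WWWWWWWWY
WWWWWWKWW
WWWWWWWWW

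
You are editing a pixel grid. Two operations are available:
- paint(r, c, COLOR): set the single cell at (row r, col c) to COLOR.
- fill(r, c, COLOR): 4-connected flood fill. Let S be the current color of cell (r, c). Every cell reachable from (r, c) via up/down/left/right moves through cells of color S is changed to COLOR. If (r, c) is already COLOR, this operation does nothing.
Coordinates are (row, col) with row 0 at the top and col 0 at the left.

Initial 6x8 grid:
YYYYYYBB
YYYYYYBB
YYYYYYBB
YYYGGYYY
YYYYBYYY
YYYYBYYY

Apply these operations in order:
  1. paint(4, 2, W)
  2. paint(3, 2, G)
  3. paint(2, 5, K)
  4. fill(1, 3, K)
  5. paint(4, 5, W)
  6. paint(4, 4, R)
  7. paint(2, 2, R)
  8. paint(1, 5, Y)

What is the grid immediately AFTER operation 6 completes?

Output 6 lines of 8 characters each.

After op 1 paint(4,2,W):
YYYYYYBB
YYYYYYBB
YYYYYYBB
YYYGGYYY
YYWYBYYY
YYYYBYYY
After op 2 paint(3,2,G):
YYYYYYBB
YYYYYYBB
YYYYYYBB
YYGGGYYY
YYWYBYYY
YYYYBYYY
After op 3 paint(2,5,K):
YYYYYYBB
YYYYYYBB
YYYYYKBB
YYGGGYYY
YYWYBYYY
YYYYBYYY
After op 4 fill(1,3,K) [26 cells changed]:
KKKKKKBB
KKKKKKBB
KKKKKKBB
KKGGGYYY
KKWKBYYY
KKKKBYYY
After op 5 paint(4,5,W):
KKKKKKBB
KKKKKKBB
KKKKKKBB
KKGGGYYY
KKWKBWYY
KKKKBYYY
After op 6 paint(4,4,R):
KKKKKKBB
KKKKKKBB
KKKKKKBB
KKGGGYYY
KKWKRWYY
KKKKBYYY

Answer: KKKKKKBB
KKKKKKBB
KKKKKKBB
KKGGGYYY
KKWKRWYY
KKKKBYYY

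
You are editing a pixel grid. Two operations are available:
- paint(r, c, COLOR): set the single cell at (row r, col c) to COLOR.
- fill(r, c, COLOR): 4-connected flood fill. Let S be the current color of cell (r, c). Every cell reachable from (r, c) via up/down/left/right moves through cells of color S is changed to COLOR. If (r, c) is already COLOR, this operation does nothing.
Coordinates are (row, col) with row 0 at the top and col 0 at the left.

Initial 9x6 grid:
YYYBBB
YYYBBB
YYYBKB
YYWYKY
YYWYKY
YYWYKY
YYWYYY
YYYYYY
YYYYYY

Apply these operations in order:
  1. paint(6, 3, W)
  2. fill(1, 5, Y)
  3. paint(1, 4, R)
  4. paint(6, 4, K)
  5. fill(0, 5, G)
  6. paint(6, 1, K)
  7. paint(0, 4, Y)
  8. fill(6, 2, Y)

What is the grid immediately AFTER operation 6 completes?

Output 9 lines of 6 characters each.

After op 1 paint(6,3,W):
YYYBBB
YYYBBB
YYYBKB
YYWYKY
YYWYKY
YYWYKY
YYWWYY
YYYYYY
YYYYYY
After op 2 fill(1,5,Y) [8 cells changed]:
YYYYYY
YYYYYY
YYYYKY
YYWYKY
YYWYKY
YYWYKY
YYWWYY
YYYYYY
YYYYYY
After op 3 paint(1,4,R):
YYYYYY
YYYYRY
YYYYKY
YYWYKY
YYWYKY
YYWYKY
YYWWYY
YYYYYY
YYYYYY
After op 4 paint(6,4,K):
YYYYYY
YYYYRY
YYYYKY
YYWYKY
YYWYKY
YYWYKY
YYWWKY
YYYYYY
YYYYYY
After op 5 fill(0,5,G) [43 cells changed]:
GGGGGG
GGGGRG
GGGGKG
GGWGKG
GGWGKG
GGWGKG
GGWWKG
GGGGGG
GGGGGG
After op 6 paint(6,1,K):
GGGGGG
GGGGRG
GGGGKG
GGWGKG
GGWGKG
GGWGKG
GKWWKG
GGGGGG
GGGGGG

Answer: GGGGGG
GGGGRG
GGGGKG
GGWGKG
GGWGKG
GGWGKG
GKWWKG
GGGGGG
GGGGGG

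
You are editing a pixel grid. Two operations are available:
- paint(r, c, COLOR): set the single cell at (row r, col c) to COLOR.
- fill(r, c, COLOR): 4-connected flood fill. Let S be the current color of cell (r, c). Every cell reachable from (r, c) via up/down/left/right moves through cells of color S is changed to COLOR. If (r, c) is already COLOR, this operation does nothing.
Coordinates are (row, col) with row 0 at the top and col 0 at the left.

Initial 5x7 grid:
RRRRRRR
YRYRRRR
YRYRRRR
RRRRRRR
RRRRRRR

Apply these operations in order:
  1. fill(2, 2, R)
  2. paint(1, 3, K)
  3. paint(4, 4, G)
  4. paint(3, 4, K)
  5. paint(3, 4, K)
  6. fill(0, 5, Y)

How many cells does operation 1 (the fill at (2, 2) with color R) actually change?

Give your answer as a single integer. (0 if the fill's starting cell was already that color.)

Answer: 2

Derivation:
After op 1 fill(2,2,R) [2 cells changed]:
RRRRRRR
YRRRRRR
YRRRRRR
RRRRRRR
RRRRRRR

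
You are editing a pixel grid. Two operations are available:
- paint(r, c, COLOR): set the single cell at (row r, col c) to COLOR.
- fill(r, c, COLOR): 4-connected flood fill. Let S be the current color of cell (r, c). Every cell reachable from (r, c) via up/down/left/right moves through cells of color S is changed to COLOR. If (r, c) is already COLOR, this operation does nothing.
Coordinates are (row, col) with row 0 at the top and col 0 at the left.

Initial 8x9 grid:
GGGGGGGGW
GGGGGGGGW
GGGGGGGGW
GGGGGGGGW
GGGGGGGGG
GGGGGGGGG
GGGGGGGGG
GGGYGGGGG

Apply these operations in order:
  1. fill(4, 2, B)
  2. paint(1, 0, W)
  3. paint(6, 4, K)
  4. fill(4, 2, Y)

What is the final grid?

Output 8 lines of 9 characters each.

After op 1 fill(4,2,B) [67 cells changed]:
BBBBBBBBW
BBBBBBBBW
BBBBBBBBW
BBBBBBBBW
BBBBBBBBB
BBBBBBBBB
BBBBBBBBB
BBBYBBBBB
After op 2 paint(1,0,W):
BBBBBBBBW
WBBBBBBBW
BBBBBBBBW
BBBBBBBBW
BBBBBBBBB
BBBBBBBBB
BBBBBBBBB
BBBYBBBBB
After op 3 paint(6,4,K):
BBBBBBBBW
WBBBBBBBW
BBBBBBBBW
BBBBBBBBW
BBBBBBBBB
BBBBBBBBB
BBBBKBBBB
BBBYBBBBB
After op 4 fill(4,2,Y) [65 cells changed]:
YYYYYYYYW
WYYYYYYYW
YYYYYYYYW
YYYYYYYYW
YYYYYYYYY
YYYYYYYYY
YYYYKYYYY
YYYYYYYYY

Answer: YYYYYYYYW
WYYYYYYYW
YYYYYYYYW
YYYYYYYYW
YYYYYYYYY
YYYYYYYYY
YYYYKYYYY
YYYYYYYYY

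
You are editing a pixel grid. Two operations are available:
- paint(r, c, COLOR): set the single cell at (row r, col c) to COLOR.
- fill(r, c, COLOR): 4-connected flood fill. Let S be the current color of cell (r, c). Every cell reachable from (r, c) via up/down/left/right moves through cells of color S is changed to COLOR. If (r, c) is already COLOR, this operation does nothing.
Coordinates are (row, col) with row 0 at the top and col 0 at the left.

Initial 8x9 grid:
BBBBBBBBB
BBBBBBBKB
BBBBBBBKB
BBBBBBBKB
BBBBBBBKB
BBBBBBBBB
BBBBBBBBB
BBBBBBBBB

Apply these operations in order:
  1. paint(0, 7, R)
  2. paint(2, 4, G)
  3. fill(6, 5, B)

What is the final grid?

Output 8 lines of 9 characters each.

After op 1 paint(0,7,R):
BBBBBBBRB
BBBBBBBKB
BBBBBBBKB
BBBBBBBKB
BBBBBBBKB
BBBBBBBBB
BBBBBBBBB
BBBBBBBBB
After op 2 paint(2,4,G):
BBBBBBBRB
BBBBBBBKB
BBBBGBBKB
BBBBBBBKB
BBBBBBBKB
BBBBBBBBB
BBBBBBBBB
BBBBBBBBB
After op 3 fill(6,5,B) [0 cells changed]:
BBBBBBBRB
BBBBBBBKB
BBBBGBBKB
BBBBBBBKB
BBBBBBBKB
BBBBBBBBB
BBBBBBBBB
BBBBBBBBB

Answer: BBBBBBBRB
BBBBBBBKB
BBBBGBBKB
BBBBBBBKB
BBBBBBBKB
BBBBBBBBB
BBBBBBBBB
BBBBBBBBB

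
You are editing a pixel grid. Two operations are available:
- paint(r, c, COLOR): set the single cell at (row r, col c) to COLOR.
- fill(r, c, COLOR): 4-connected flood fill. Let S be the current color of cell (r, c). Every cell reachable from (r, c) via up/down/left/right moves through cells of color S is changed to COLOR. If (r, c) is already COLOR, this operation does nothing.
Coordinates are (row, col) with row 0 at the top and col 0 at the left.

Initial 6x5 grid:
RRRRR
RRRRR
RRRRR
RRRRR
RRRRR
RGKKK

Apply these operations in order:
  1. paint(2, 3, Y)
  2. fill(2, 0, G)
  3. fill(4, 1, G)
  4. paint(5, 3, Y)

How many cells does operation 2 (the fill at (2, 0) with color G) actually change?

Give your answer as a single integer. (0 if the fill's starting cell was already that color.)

After op 1 paint(2,3,Y):
RRRRR
RRRRR
RRRYR
RRRRR
RRRRR
RGKKK
After op 2 fill(2,0,G) [25 cells changed]:
GGGGG
GGGGG
GGGYG
GGGGG
GGGGG
GGKKK

Answer: 25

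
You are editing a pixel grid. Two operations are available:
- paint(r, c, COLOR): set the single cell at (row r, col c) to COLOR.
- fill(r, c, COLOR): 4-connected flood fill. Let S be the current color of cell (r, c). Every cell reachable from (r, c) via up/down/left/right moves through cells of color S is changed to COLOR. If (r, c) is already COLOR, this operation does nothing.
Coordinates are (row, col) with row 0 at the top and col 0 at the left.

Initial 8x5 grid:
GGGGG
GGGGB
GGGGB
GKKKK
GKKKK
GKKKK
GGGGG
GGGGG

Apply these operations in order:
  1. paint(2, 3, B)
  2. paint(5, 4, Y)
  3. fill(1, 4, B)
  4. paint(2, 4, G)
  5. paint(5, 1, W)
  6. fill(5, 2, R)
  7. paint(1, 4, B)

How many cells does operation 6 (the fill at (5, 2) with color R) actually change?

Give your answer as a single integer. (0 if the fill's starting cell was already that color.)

Answer: 10

Derivation:
After op 1 paint(2,3,B):
GGGGG
GGGGB
GGGBB
GKKKK
GKKKK
GKKKK
GGGGG
GGGGG
After op 2 paint(5,4,Y):
GGGGG
GGGGB
GGGBB
GKKKK
GKKKK
GKKKY
GGGGG
GGGGG
After op 3 fill(1,4,B) [0 cells changed]:
GGGGG
GGGGB
GGGBB
GKKKK
GKKKK
GKKKY
GGGGG
GGGGG
After op 4 paint(2,4,G):
GGGGG
GGGGB
GGGBG
GKKKK
GKKKK
GKKKY
GGGGG
GGGGG
After op 5 paint(5,1,W):
GGGGG
GGGGB
GGGBG
GKKKK
GKKKK
GWKKY
GGGGG
GGGGG
After op 6 fill(5,2,R) [10 cells changed]:
GGGGG
GGGGB
GGGBG
GRRRR
GRRRR
GWRRY
GGGGG
GGGGG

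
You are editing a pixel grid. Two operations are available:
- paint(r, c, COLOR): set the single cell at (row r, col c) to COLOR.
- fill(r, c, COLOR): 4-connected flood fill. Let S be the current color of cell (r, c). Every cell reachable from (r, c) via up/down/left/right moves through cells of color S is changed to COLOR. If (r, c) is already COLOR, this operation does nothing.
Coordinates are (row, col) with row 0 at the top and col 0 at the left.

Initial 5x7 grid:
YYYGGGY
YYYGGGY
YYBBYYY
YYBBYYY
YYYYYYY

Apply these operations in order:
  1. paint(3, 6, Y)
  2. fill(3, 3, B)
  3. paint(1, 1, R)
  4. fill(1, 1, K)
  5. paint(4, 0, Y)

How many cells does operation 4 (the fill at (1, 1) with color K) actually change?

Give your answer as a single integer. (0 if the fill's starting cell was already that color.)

After op 1 paint(3,6,Y):
YYYGGGY
YYYGGGY
YYBBYYY
YYBBYYY
YYYYYYY
After op 2 fill(3,3,B) [0 cells changed]:
YYYGGGY
YYYGGGY
YYBBYYY
YYBBYYY
YYYYYYY
After op 3 paint(1,1,R):
YYYGGGY
YRYGGGY
YYBBYYY
YYBBYYY
YYYYYYY
After op 4 fill(1,1,K) [1 cells changed]:
YYYGGGY
YKYGGGY
YYBBYYY
YYBBYYY
YYYYYYY

Answer: 1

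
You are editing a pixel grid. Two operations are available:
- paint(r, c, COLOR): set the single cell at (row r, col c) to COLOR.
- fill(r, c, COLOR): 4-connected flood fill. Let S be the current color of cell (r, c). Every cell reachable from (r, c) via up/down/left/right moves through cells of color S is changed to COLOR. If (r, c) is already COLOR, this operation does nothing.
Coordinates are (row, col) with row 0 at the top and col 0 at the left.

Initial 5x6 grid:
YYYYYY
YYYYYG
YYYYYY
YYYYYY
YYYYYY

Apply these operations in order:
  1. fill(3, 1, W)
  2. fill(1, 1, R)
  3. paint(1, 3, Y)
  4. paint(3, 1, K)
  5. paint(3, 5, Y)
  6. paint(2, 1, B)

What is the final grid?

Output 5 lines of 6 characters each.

After op 1 fill(3,1,W) [29 cells changed]:
WWWWWW
WWWWWG
WWWWWW
WWWWWW
WWWWWW
After op 2 fill(1,1,R) [29 cells changed]:
RRRRRR
RRRRRG
RRRRRR
RRRRRR
RRRRRR
After op 3 paint(1,3,Y):
RRRRRR
RRRYRG
RRRRRR
RRRRRR
RRRRRR
After op 4 paint(3,1,K):
RRRRRR
RRRYRG
RRRRRR
RKRRRR
RRRRRR
After op 5 paint(3,5,Y):
RRRRRR
RRRYRG
RRRRRR
RKRRRY
RRRRRR
After op 6 paint(2,1,B):
RRRRRR
RRRYRG
RBRRRR
RKRRRY
RRRRRR

Answer: RRRRRR
RRRYRG
RBRRRR
RKRRRY
RRRRRR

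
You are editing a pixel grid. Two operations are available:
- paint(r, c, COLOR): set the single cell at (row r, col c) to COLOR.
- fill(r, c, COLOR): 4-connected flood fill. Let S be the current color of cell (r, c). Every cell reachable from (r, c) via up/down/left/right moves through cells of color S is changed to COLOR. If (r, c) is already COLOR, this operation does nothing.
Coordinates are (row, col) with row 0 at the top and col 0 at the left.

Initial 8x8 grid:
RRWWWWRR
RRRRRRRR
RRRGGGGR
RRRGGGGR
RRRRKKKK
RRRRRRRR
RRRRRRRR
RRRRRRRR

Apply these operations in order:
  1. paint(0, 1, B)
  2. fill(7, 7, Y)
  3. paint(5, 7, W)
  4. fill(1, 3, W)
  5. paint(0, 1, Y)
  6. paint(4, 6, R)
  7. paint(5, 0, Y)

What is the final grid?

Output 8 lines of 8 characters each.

Answer: WYWWWWWW
WWWWWWWW
WWWGGGGW
WWWGGGGW
WWWWKKRK
YWWWWWWW
WWWWWWWW
WWWWWWWW

Derivation:
After op 1 paint(0,1,B):
RBWWWWRR
RRRRRRRR
RRRGGGGR
RRRGGGGR
RRRRKKKK
RRRRRRRR
RRRRRRRR
RRRRRRRR
After op 2 fill(7,7,Y) [47 cells changed]:
YBWWWWYY
YYYYYYYY
YYYGGGGY
YYYGGGGY
YYYYKKKK
YYYYYYYY
YYYYYYYY
YYYYYYYY
After op 3 paint(5,7,W):
YBWWWWYY
YYYYYYYY
YYYGGGGY
YYYGGGGY
YYYYKKKK
YYYYYYYW
YYYYYYYY
YYYYYYYY
After op 4 fill(1,3,W) [46 cells changed]:
WBWWWWWW
WWWWWWWW
WWWGGGGW
WWWGGGGW
WWWWKKKK
WWWWWWWW
WWWWWWWW
WWWWWWWW
After op 5 paint(0,1,Y):
WYWWWWWW
WWWWWWWW
WWWGGGGW
WWWGGGGW
WWWWKKKK
WWWWWWWW
WWWWWWWW
WWWWWWWW
After op 6 paint(4,6,R):
WYWWWWWW
WWWWWWWW
WWWGGGGW
WWWGGGGW
WWWWKKRK
WWWWWWWW
WWWWWWWW
WWWWWWWW
After op 7 paint(5,0,Y):
WYWWWWWW
WWWWWWWW
WWWGGGGW
WWWGGGGW
WWWWKKRK
YWWWWWWW
WWWWWWWW
WWWWWWWW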